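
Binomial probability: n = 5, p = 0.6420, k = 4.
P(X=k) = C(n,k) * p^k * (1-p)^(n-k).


C(5,4) = 5
p^4 = 0.169879
(1-p)^1 = 0.358000
P = 5 * 0.169879 * 0.358000 = 0.3041

P(X=4) = 0.3041


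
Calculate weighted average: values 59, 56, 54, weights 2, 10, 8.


Numerator = 59*2 + 56*10 + 54*8 = 1110
Denominator = 2 + 10 + 8 = 20
WM = 1110/20 = 55.5000

WM = 55.5000


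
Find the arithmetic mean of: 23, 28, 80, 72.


Sum = 23 + 28 + 80 + 72 = 203
n = 4
Mean = 203/4 = 50.7500

Mean = 50.7500


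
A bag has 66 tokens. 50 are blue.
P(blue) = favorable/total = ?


P = 50/66 = 0.7576

P = 0.7576


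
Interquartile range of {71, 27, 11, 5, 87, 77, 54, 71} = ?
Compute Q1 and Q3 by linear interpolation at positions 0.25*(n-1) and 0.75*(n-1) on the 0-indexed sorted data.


Sorted: 5, 11, 27, 54, 71, 71, 77, 87
Q1 (25th %ile) = 23.0000
Q3 (75th %ile) = 72.5000
IQR = 72.5000 - 23.0000 = 49.5000

IQR = 49.5000


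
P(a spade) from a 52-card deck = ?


13 spades in 52 cards
P = 13/52 = 0.2500

P = 0.2500


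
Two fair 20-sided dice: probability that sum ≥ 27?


Total outcomes = 20×20 = 400
Favorable (sum ≥ 27): 105
P = 105/400 = 0.2625

P = 0.2625


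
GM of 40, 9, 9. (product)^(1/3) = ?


Product = 40 × 9 × 9 = 3240
GM = 3240^(1/3) = 14.7973

GM = 14.7973


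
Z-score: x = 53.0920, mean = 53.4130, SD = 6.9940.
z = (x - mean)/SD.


z = (53.0920 - 53.4130)/6.9940
= -0.3210/6.9940
= -0.0459

z = -0.0459


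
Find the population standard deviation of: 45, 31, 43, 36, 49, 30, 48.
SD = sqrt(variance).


Mean = 40.2857
Variance = 53.6327
SD = sqrt(53.6327) = 7.3234

SD = 7.3234


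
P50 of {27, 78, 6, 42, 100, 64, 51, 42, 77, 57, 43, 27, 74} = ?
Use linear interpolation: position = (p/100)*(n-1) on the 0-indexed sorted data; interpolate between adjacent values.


Sorted: 6, 27, 27, 42, 42, 43, 51, 57, 64, 74, 77, 78, 100
n = 13
Index = 50/100 * 12 = 6.0000
Lower = data[6] = 51, Upper = data[7] = 57
P50 = 51 + 0*(6) = 51.0000

P50 = 51.0000


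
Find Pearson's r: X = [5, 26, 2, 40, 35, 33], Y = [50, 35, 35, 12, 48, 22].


Mean X = 23.5000, Mean Y = 33.6667
SD X = 14.750706, SD Y = 13.424687
Cov = -105.166667
r = -105.166667/(14.750706*13.424687) = -0.5311

r = -0.5311


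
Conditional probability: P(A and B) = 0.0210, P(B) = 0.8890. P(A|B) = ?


P(A|B) = 0.0210/0.8890 = 0.0236

P(A|B) = 0.0236


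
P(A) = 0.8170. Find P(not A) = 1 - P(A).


P(not A) = 1 - 0.8170 = 0.1830

P(not A) = 0.1830


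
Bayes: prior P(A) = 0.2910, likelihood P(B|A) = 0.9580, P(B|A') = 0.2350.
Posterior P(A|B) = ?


P(B) = P(B|A)*P(A) + P(B|A')*P(A')
= 0.9580*0.2910 + 0.2350*0.7090
= 0.278778 + 0.166615 = 0.445393
P(A|B) = 0.278778/0.445393 = 0.6259

P(A|B) = 0.6259


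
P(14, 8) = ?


P(14,8) = 14!/6!
= 87178291200/720
= 121080960

P(14,8) = 121080960


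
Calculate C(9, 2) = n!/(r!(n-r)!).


C(9,2) = 9!/(2! × 7!)
= 362880/(2 × 5040)
= 36

C(9,2) = 36


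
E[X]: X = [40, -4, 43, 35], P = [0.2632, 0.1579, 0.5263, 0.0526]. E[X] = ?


E[X] = 40*0.2632 - 4*0.1579 + 43*0.5263 + 35*0.0526
= 10.5280 - 0.6316 + 22.6309 + 1.8410
= 34.3683

E[X] = 34.3683


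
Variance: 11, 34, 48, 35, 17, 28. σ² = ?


Mean = 28.8333
Squared deviations: 318.0278, 26.6944, 367.3611, 38.0278, 140.0278, 0.6944
Sum = 890.8333
Variance = 890.8333/6 = 148.4722

Variance = 148.4722


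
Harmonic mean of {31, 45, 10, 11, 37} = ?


Sum of reciprocals = 1/31 + 1/45 + 1/10 + 1/11 + 1/37 = 0.272416
HM = 5/0.272416 = 18.3543

HM = 18.3543


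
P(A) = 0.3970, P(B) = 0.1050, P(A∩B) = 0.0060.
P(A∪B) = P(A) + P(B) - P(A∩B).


P(A∪B) = 0.3970 + 0.1050 - 0.0060
= 0.5020 - 0.0060
= 0.4960

P(A∪B) = 0.4960


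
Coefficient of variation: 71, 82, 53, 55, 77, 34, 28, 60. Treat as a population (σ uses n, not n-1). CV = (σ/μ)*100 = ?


Mean = 57.5000
SD = 18.0901
CV = (18.0901/57.5000)*100 = 31.4610%

CV = 31.4610%


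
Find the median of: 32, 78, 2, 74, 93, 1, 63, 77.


Sorted: 1, 2, 32, 63, 74, 77, 78, 93
n = 8 (even)
Middle values: 63 and 74
Median = (63+74)/2 = 68.5000

Median = 68.5000


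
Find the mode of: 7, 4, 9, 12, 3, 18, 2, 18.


Frequencies: 2:1, 3:1, 4:1, 7:1, 9:1, 12:1, 18:2
Max frequency = 2
Mode = 18

Mode = 18


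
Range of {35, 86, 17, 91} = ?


Max = 91, Min = 17
Range = 91 - 17 = 74

Range = 74


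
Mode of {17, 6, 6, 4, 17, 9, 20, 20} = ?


Frequencies: 4:1, 6:2, 9:1, 17:2, 20:2
Max frequency = 2
Mode = 6, 17, 20

Mode = 6, 17, 20


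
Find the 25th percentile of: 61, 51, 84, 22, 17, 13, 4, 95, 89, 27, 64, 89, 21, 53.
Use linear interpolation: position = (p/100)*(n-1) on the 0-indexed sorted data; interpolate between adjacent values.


Sorted: 4, 13, 17, 21, 22, 27, 51, 53, 61, 64, 84, 89, 89, 95
n = 14
Index = 25/100 * 13 = 3.2500
Lower = data[3] = 21, Upper = data[4] = 22
P25 = 21 + 0.2500*(1) = 21.2500

P25 = 21.2500


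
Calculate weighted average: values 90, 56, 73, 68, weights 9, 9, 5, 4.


Numerator = 90*9 + 56*9 + 73*5 + 68*4 = 1951
Denominator = 9 + 9 + 5 + 4 = 27
WM = 1951/27 = 72.2593

WM = 72.2593


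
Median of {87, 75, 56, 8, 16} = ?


Sorted: 8, 16, 56, 75, 87
n = 5 (odd)
Middle value = 56

Median = 56


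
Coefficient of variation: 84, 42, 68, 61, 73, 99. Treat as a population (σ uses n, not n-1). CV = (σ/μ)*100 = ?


Mean = 71.1667
SD = 17.8271
CV = (17.8271/71.1667)*100 = 25.0498%

CV = 25.0498%


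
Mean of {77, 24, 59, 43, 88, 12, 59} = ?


Sum = 77 + 24 + 59 + 43 + 88 + 12 + 59 = 362
n = 7
Mean = 362/7 = 51.7143

Mean = 51.7143


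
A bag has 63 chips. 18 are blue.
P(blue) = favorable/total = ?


P = 18/63 = 0.2857

P = 0.2857


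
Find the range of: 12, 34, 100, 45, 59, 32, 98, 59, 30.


Max = 100, Min = 12
Range = 100 - 12 = 88

Range = 88


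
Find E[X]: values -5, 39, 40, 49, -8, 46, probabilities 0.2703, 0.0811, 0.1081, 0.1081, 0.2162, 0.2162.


E[X] = -5*0.2703 + 39*0.0811 + 40*0.1081 + 49*0.1081 - 8*0.2162 + 46*0.2162
= -1.3515 + 3.1629 + 4.3240 + 5.2969 - 1.7296 + 9.9452
= 19.6479

E[X] = 19.6479


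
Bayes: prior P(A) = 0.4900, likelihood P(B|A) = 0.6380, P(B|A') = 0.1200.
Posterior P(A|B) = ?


P(B) = P(B|A)*P(A) + P(B|A')*P(A')
= 0.6380*0.4900 + 0.1200*0.5100
= 0.312620 + 0.061200 = 0.373820
P(A|B) = 0.312620/0.373820 = 0.8363

P(A|B) = 0.8363


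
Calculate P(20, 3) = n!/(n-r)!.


P(20,3) = 20!/17!
= 2432902008176640000/355687428096000
= 6840

P(20,3) = 6840


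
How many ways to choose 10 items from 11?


C(11,10) = 11!/(10! × 1!)
= 39916800/(3628800 × 1)
= 11

C(11,10) = 11


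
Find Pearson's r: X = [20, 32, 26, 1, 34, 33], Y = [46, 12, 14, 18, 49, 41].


Mean X = 24.3333, Mean Y = 30.0000
SD X = 11.498792, SD Y = 15.609826
Cov = 54.166667
r = 54.166667/(11.498792*15.609826) = 0.3018

r = 0.3018


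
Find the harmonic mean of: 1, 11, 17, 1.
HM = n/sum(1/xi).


Sum of reciprocals = 1/1 + 1/11 + 1/17 + 1/1 = 2.149733
HM = 4/2.149733 = 1.8607

HM = 1.8607


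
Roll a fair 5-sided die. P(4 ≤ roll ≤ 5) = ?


Favorable outcomes (4 ≤ roll ≤ 5): 2
Total outcomes = 5
P = 2/5 = 0.4000

P = 0.4000


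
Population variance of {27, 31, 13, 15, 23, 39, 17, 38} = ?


Mean = 25.3750
Squared deviations: 2.6406, 31.6406, 153.1406, 107.6406, 5.6406, 185.6406, 70.1406, 159.3906
Sum = 715.8750
Variance = 715.8750/8 = 89.4844

Variance = 89.4844


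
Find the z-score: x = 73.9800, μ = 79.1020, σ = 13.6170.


z = (73.9800 - 79.1020)/13.6170
= -5.1220/13.6170
= -0.3761

z = -0.3761


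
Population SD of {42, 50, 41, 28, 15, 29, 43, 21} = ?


Mean = 33.6250
Variance = 129.9844
SD = sqrt(129.9844) = 11.4011

SD = 11.4011


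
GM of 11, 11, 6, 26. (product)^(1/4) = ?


Product = 11 × 11 × 6 × 26 = 18876
GM = 18876^(1/4) = 11.7213

GM = 11.7213


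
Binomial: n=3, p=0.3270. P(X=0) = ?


C(3,0) = 1
p^0 = 1.000000
(1-p)^3 = 0.304821
P = 1 * 1.000000 * 0.304821 = 0.3048

P(X=0) = 0.3048


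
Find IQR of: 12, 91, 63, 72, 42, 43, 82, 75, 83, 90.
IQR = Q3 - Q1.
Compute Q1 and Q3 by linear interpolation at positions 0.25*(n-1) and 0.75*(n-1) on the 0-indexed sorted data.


Sorted: 12, 42, 43, 63, 72, 75, 82, 83, 90, 91
Q1 (25th %ile) = 48.0000
Q3 (75th %ile) = 82.7500
IQR = 82.7500 - 48.0000 = 34.7500

IQR = 34.7500


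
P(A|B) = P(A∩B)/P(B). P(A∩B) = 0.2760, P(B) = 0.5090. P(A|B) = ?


P(A|B) = 0.2760/0.5090 = 0.5422

P(A|B) = 0.5422


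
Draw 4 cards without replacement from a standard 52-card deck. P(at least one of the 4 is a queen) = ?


P(at least one) = 1 - P(none)
P(none) = (48/52) × (47/51) × (46/50) × (45/49) = 0.718737
P(at least one) = 1 - 0.718737 = 0.2813

P = 0.2813


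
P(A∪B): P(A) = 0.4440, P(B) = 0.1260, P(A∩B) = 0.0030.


P(A∪B) = 0.4440 + 0.1260 - 0.0030
= 0.5700 - 0.0030
= 0.5670

P(A∪B) = 0.5670


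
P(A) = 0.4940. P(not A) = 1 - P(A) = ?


P(not A) = 1 - 0.4940 = 0.5060

P(not A) = 0.5060


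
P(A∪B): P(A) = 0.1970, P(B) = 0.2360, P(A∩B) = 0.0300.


P(A∪B) = 0.1970 + 0.2360 - 0.0300
= 0.4330 - 0.0300
= 0.4030

P(A∪B) = 0.4030


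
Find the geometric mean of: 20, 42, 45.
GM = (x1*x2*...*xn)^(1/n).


Product = 20 × 42 × 45 = 37800
GM = 37800^(1/3) = 33.5607

GM = 33.5607


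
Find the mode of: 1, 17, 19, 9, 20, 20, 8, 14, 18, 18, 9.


Frequencies: 1:1, 8:1, 9:2, 14:1, 17:1, 18:2, 19:1, 20:2
Max frequency = 2
Mode = 9, 18, 20

Mode = 9, 18, 20


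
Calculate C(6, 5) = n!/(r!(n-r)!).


C(6,5) = 6!/(5! × 1!)
= 720/(120 × 1)
= 6

C(6,5) = 6


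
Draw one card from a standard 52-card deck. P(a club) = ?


13 clubs in 52 cards
P = 13/52 = 0.2500

P = 0.2500


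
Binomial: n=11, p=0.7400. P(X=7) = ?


C(11,7) = 330
p^7 = 0.121513
(1-p)^4 = 0.004570
P = 330 * 0.121513 * 0.004570 = 0.1832

P(X=7) = 0.1832


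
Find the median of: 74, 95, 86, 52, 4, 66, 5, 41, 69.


Sorted: 4, 5, 41, 52, 66, 69, 74, 86, 95
n = 9 (odd)
Middle value = 66

Median = 66


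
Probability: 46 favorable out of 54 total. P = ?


P = 46/54 = 0.8519

P = 0.8519


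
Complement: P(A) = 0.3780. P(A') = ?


P(not A) = 1 - 0.3780 = 0.6220

P(not A) = 0.6220


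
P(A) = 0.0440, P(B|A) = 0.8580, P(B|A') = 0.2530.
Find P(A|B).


P(B) = P(B|A)*P(A) + P(B|A')*P(A')
= 0.8580*0.0440 + 0.2530*0.9560
= 0.037752 + 0.241868 = 0.279620
P(A|B) = 0.037752/0.279620 = 0.1350

P(A|B) = 0.1350


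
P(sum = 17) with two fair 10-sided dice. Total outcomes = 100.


Total outcomes = 10×10 = 100
Favorable (sum = 17): 4
P = 4/100 = 0.0400

P = 0.0400


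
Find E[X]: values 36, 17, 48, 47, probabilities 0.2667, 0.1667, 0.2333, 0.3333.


E[X] = 36*0.2667 + 17*0.1667 + 48*0.2333 + 47*0.3333
= 9.6012 + 2.8339 + 11.1984 + 15.6651
= 39.2986

E[X] = 39.2986


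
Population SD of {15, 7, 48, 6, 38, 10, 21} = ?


Mean = 20.7143
Variance = 227.9184
SD = sqrt(227.9184) = 15.0970

SD = 15.0970


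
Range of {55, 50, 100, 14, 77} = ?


Max = 100, Min = 14
Range = 100 - 14 = 86

Range = 86


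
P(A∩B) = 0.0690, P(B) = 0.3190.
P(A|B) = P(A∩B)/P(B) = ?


P(A|B) = 0.0690/0.3190 = 0.2163

P(A|B) = 0.2163


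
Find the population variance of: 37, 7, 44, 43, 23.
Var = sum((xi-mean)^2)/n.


Mean = 30.8000
Squared deviations: 38.4400, 566.4400, 174.2400, 148.8400, 60.8400
Sum = 988.8000
Variance = 988.8000/5 = 197.7600

Variance = 197.7600


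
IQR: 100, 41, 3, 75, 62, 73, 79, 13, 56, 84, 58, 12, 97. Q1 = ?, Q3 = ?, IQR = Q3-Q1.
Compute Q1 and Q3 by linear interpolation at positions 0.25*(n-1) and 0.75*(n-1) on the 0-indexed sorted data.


Sorted: 3, 12, 13, 41, 56, 58, 62, 73, 75, 79, 84, 97, 100
Q1 (25th %ile) = 41.0000
Q3 (75th %ile) = 79.0000
IQR = 79.0000 - 41.0000 = 38.0000

IQR = 38.0000


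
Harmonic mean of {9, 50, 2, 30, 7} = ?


Sum of reciprocals = 1/9 + 1/50 + 1/2 + 1/30 + 1/7 = 0.807302
HM = 5/0.807302 = 6.1935

HM = 6.1935


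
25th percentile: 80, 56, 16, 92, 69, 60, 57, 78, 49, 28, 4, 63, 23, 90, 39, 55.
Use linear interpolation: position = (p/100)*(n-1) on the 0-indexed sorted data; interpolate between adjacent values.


Sorted: 4, 16, 23, 28, 39, 49, 55, 56, 57, 60, 63, 69, 78, 80, 90, 92
n = 16
Index = 25/100 * 15 = 3.7500
Lower = data[3] = 28, Upper = data[4] = 39
P25 = 28 + 0.7500*(11) = 36.2500

P25 = 36.2500


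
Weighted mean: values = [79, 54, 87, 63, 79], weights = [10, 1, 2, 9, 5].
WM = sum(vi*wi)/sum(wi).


Numerator = 79*10 + 54*1 + 87*2 + 63*9 + 79*5 = 1980
Denominator = 10 + 1 + 2 + 9 + 5 = 27
WM = 1980/27 = 73.3333

WM = 73.3333


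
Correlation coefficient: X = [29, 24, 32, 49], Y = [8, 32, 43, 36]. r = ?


Mean X = 33.5000, Mean Y = 29.7500
SD X = 9.394147, SD Y = 13.160072
Cov = 38.375000
r = 38.375000/(9.394147*13.160072) = 0.3104

r = 0.3104


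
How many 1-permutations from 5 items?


P(5,1) = 5!/4!
= 120/24
= 5

P(5,1) = 5


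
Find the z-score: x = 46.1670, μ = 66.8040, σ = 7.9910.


z = (46.1670 - 66.8040)/7.9910
= -20.6370/7.9910
= -2.5825

z = -2.5825


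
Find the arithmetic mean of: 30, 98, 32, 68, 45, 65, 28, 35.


Sum = 30 + 98 + 32 + 68 + 45 + 65 + 28 + 35 = 401
n = 8
Mean = 401/8 = 50.1250

Mean = 50.1250


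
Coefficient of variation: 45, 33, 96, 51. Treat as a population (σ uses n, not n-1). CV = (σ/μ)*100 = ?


Mean = 56.2500
SD = 23.8472
CV = (23.8472/56.2500)*100 = 42.3950%

CV = 42.3950%


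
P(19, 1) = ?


P(19,1) = 19!/18!
= 121645100408832000/6402373705728000
= 19

P(19,1) = 19


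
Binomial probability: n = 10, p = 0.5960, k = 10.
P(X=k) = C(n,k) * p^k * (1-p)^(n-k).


C(10,10) = 1
p^10 = 0.005655
(1-p)^0 = 1.000000
P = 1 * 0.005655 * 1.000000 = 0.0057

P(X=10) = 0.0057


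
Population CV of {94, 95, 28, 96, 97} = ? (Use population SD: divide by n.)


Mean = 82.0000
SD = 27.0185
CV = (27.0185/82.0000)*100 = 32.9494%

CV = 32.9494%


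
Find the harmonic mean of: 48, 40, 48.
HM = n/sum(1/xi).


Sum of reciprocals = 1/48 + 1/40 + 1/48 = 0.066667
HM = 3/0.066667 = 45.0000

HM = 45.0000


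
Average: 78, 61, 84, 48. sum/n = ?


Sum = 78 + 61 + 84 + 48 = 271
n = 4
Mean = 271/4 = 67.7500

Mean = 67.7500


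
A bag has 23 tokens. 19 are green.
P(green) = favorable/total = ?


P = 19/23 = 0.8261

P = 0.8261


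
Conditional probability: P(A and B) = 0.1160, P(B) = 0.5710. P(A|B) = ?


P(A|B) = 0.1160/0.5710 = 0.2032

P(A|B) = 0.2032


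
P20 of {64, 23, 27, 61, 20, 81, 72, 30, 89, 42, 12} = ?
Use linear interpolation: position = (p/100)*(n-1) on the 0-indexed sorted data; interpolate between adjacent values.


Sorted: 12, 20, 23, 27, 30, 42, 61, 64, 72, 81, 89
n = 11
Index = 20/100 * 10 = 2.0000
Lower = data[2] = 23, Upper = data[3] = 27
P20 = 23 + 0*(4) = 23.0000

P20 = 23.0000


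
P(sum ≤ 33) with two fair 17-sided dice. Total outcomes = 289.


Total outcomes = 17×17 = 289
Favorable (sum ≤ 33): 288
P = 288/289 = 0.9965

P = 0.9965


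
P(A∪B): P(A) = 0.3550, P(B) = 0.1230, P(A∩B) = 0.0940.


P(A∪B) = 0.3550 + 0.1230 - 0.0940
= 0.4780 - 0.0940
= 0.3840

P(A∪B) = 0.3840


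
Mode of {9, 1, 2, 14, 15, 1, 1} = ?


Frequencies: 1:3, 2:1, 9:1, 14:1, 15:1
Max frequency = 3
Mode = 1

Mode = 1


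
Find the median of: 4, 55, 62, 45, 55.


Sorted: 4, 45, 55, 55, 62
n = 5 (odd)
Middle value = 55

Median = 55


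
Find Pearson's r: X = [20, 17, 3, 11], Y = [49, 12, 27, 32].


Mean X = 12.7500, Mean Y = 30.0000
SD X = 6.495191, SD Y = 13.209845
Cov = 21.750000
r = 21.750000/(6.495191*13.209845) = 0.2535

r = 0.2535


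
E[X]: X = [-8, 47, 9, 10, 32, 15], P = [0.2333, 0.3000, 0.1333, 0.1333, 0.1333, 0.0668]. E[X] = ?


E[X] = -8*0.2333 + 47*0.3000 + 9*0.1333 + 10*0.1333 + 32*0.1333 + 15*0.0668
= -1.8664 + 14.1000 + 1.1997 + 1.3330 + 4.2656 + 1.0020
= 20.0339

E[X] = 20.0339


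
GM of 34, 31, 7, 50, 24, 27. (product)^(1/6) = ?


Product = 34 × 31 × 7 × 50 × 24 × 27 = 239047200
GM = 239047200^(1/6) = 24.9123

GM = 24.9123


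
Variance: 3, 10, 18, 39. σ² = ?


Mean = 17.5000
Squared deviations: 210.2500, 56.2500, 0.2500, 462.2500
Sum = 729.0000
Variance = 729.0000/4 = 182.2500

Variance = 182.2500


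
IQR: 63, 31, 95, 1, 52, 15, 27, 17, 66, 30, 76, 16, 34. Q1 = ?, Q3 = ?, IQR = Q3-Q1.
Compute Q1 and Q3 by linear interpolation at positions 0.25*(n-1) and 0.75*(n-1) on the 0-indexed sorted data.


Sorted: 1, 15, 16, 17, 27, 30, 31, 34, 52, 63, 66, 76, 95
Q1 (25th %ile) = 17.0000
Q3 (75th %ile) = 63.0000
IQR = 63.0000 - 17.0000 = 46.0000

IQR = 46.0000


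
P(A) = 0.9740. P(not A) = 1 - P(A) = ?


P(not A) = 1 - 0.9740 = 0.0260

P(not A) = 0.0260


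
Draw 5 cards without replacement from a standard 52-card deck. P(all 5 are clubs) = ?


P(all clubs) = (13/52) × (12/51) × (11/50) × (10/49) × (9/48)
= 0.0005

P = 0.0005


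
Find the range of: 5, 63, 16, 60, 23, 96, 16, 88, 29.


Max = 96, Min = 5
Range = 96 - 5 = 91

Range = 91


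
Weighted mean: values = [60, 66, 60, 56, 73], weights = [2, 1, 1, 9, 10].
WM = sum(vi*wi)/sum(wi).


Numerator = 60*2 + 66*1 + 60*1 + 56*9 + 73*10 = 1480
Denominator = 2 + 1 + 1 + 9 + 10 = 23
WM = 1480/23 = 64.3478

WM = 64.3478


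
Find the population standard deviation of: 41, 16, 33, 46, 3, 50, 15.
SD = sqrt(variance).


Mean = 29.1429
Variance = 275.8367
SD = sqrt(275.8367) = 16.6083

SD = 16.6083


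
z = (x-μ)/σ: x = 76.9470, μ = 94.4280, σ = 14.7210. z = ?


z = (76.9470 - 94.4280)/14.7210
= -17.4810/14.7210
= -1.1875

z = -1.1875


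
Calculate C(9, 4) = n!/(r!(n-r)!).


C(9,4) = 9!/(4! × 5!)
= 362880/(24 × 120)
= 126

C(9,4) = 126


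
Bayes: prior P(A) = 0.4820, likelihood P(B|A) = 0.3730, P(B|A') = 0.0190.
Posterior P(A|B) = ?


P(B) = P(B|A)*P(A) + P(B|A')*P(A')
= 0.3730*0.4820 + 0.0190*0.5180
= 0.179786 + 0.009842 = 0.189628
P(A|B) = 0.179786/0.189628 = 0.9481

P(A|B) = 0.9481


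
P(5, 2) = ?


P(5,2) = 5!/3!
= 120/6
= 20

P(5,2) = 20


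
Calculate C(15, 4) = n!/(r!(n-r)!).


C(15,4) = 15!/(4! × 11!)
= 1307674368000/(24 × 39916800)
= 1365

C(15,4) = 1365


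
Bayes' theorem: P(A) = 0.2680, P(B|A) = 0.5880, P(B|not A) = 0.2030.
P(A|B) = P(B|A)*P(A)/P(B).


P(B) = P(B|A)*P(A) + P(B|A')*P(A')
= 0.5880*0.2680 + 0.2030*0.7320
= 0.157584 + 0.148596 = 0.306180
P(A|B) = 0.157584/0.306180 = 0.5147

P(A|B) = 0.5147


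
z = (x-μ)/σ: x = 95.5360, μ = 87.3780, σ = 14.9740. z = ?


z = (95.5360 - 87.3780)/14.9740
= 8.1580/14.9740
= 0.5448

z = 0.5448


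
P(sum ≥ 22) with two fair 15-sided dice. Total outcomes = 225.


Total outcomes = 15×15 = 225
Favorable (sum ≥ 22): 45
P = 45/225 = 0.2000

P = 0.2000


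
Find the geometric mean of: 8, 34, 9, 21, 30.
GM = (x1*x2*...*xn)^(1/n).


Product = 8 × 34 × 9 × 21 × 30 = 1542240
GM = 1542240^(1/5) = 17.2834

GM = 17.2834


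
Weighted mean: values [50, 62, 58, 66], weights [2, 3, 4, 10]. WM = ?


Numerator = 50*2 + 62*3 + 58*4 + 66*10 = 1178
Denominator = 2 + 3 + 4 + 10 = 19
WM = 1178/19 = 62.0000

WM = 62.0000


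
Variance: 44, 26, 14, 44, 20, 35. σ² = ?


Mean = 30.5000
Squared deviations: 182.2500, 20.2500, 272.2500, 182.2500, 110.2500, 20.2500
Sum = 787.5000
Variance = 787.5000/6 = 131.2500

Variance = 131.2500


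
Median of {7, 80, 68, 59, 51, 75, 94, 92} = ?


Sorted: 7, 51, 59, 68, 75, 80, 92, 94
n = 8 (even)
Middle values: 68 and 75
Median = (68+75)/2 = 71.5000

Median = 71.5000


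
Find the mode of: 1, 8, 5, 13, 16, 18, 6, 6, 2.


Frequencies: 1:1, 2:1, 5:1, 6:2, 8:1, 13:1, 16:1, 18:1
Max frequency = 2
Mode = 6

Mode = 6


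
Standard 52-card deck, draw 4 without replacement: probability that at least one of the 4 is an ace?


P(at least one) = 1 - P(none)
P(none) = (48/52) × (47/51) × (46/50) × (45/49) = 0.718737
P(at least one) = 1 - 0.718737 = 0.2813

P = 0.2813


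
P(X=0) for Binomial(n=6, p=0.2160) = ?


C(6,0) = 1
p^0 = 1.000000
(1-p)^6 = 0.232218
P = 1 * 1.000000 * 0.232218 = 0.2322

P(X=0) = 0.2322


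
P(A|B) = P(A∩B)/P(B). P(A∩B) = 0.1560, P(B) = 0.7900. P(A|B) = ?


P(A|B) = 0.1560/0.7900 = 0.1975

P(A|B) = 0.1975


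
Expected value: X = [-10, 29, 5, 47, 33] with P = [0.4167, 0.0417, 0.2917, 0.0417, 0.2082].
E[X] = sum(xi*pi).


E[X] = -10*0.4167 + 29*0.0417 + 5*0.2917 + 47*0.0417 + 33*0.2082
= -4.1670 + 1.2093 + 1.4585 + 1.9599 + 6.8706
= 7.3313

E[X] = 7.3313


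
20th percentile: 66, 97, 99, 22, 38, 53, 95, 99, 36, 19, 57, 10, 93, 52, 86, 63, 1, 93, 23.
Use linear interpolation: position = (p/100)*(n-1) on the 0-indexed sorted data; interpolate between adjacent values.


Sorted: 1, 10, 19, 22, 23, 36, 38, 52, 53, 57, 63, 66, 86, 93, 93, 95, 97, 99, 99
n = 19
Index = 20/100 * 18 = 3.6000
Lower = data[3] = 22, Upper = data[4] = 23
P20 = 22 + 0.6000*(1) = 22.6000

P20 = 22.6000


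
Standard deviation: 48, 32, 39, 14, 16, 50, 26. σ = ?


Mean = 32.1429
Variance = 177.8367
SD = sqrt(177.8367) = 13.3355

SD = 13.3355


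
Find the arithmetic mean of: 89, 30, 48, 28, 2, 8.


Sum = 89 + 30 + 48 + 28 + 2 + 8 = 205
n = 6
Mean = 205/6 = 34.1667

Mean = 34.1667


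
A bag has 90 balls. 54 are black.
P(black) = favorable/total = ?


P = 54/90 = 0.6000

P = 0.6000


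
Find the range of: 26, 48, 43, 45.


Max = 48, Min = 26
Range = 48 - 26 = 22

Range = 22


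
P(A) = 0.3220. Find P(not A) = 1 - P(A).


P(not A) = 1 - 0.3220 = 0.6780

P(not A) = 0.6780


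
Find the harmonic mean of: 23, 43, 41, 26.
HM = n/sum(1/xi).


Sum of reciprocals = 1/23 + 1/43 + 1/41 + 1/26 = 0.129586
HM = 4/0.129586 = 30.8676

HM = 30.8676


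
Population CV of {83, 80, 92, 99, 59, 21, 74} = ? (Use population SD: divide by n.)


Mean = 72.5714
SD = 24.1593
CV = (24.1593/72.5714)*100 = 33.2904%

CV = 33.2904%


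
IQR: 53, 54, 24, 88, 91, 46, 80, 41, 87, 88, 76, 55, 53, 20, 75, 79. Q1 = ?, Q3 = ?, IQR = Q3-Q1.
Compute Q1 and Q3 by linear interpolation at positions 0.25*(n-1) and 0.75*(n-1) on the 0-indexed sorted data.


Sorted: 20, 24, 41, 46, 53, 53, 54, 55, 75, 76, 79, 80, 87, 88, 88, 91
Q1 (25th %ile) = 51.2500
Q3 (75th %ile) = 81.7500
IQR = 81.7500 - 51.2500 = 30.5000

IQR = 30.5000


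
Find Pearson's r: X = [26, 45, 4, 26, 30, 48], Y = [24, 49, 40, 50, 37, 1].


Mean X = 29.8333, Mean Y = 33.5000
SD X = 14.473155, SD Y = 16.899211
Cov = -91.583333
r = -91.583333/(14.473155*16.899211) = -0.3744

r = -0.3744


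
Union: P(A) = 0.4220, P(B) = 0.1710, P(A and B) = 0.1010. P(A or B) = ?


P(A∪B) = 0.4220 + 0.1710 - 0.1010
= 0.5930 - 0.1010
= 0.4920

P(A∪B) = 0.4920


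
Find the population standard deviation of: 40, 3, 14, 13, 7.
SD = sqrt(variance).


Mean = 15.4000
Variance = 167.4400
SD = sqrt(167.4400) = 12.9399

SD = 12.9399


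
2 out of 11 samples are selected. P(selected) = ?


P = 2/11 = 0.1818

P = 0.1818


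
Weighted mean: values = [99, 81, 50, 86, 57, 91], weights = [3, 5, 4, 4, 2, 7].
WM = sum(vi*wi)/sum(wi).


Numerator = 99*3 + 81*5 + 50*4 + 86*4 + 57*2 + 91*7 = 1997
Denominator = 3 + 5 + 4 + 4 + 2 + 7 = 25
WM = 1997/25 = 79.8800

WM = 79.8800


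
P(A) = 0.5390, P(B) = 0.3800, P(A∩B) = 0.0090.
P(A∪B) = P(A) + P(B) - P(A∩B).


P(A∪B) = 0.5390 + 0.3800 - 0.0090
= 0.9190 - 0.0090
= 0.9100

P(A∪B) = 0.9100


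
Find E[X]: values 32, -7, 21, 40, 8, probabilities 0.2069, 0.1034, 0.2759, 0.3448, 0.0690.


E[X] = 32*0.2069 - 7*0.1034 + 21*0.2759 + 40*0.3448 + 8*0.0690
= 6.6208 - 0.7238 + 5.7939 + 13.7920 + 0.5520
= 26.0349

E[X] = 26.0349


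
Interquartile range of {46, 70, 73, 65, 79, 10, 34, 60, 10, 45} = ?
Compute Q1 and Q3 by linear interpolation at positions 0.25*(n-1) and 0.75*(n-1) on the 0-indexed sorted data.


Sorted: 10, 10, 34, 45, 46, 60, 65, 70, 73, 79
Q1 (25th %ile) = 36.7500
Q3 (75th %ile) = 68.7500
IQR = 68.7500 - 36.7500 = 32.0000

IQR = 32.0000


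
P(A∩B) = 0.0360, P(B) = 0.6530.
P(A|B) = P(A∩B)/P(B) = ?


P(A|B) = 0.0360/0.6530 = 0.0551

P(A|B) = 0.0551


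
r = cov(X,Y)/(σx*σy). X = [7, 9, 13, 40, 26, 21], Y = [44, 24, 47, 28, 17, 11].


Mean X = 19.3333, Mean Y = 28.5000
SD X = 11.352924, SD Y = 13.175103
Cov = -63.000000
r = -63.000000/(11.352924*13.175103) = -0.4212

r = -0.4212


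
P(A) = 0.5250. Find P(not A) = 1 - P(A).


P(not A) = 1 - 0.5250 = 0.4750

P(not A) = 0.4750


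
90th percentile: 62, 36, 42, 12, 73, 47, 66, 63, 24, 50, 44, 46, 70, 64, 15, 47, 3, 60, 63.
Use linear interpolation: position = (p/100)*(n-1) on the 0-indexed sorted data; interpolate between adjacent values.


Sorted: 3, 12, 15, 24, 36, 42, 44, 46, 47, 47, 50, 60, 62, 63, 63, 64, 66, 70, 73
n = 19
Index = 90/100 * 18 = 16.2000
Lower = data[16] = 66, Upper = data[17] = 70
P90 = 66 + 0.2000*(4) = 66.8000

P90 = 66.8000


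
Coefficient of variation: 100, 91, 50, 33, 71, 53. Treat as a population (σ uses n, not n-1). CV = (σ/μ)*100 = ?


Mean = 66.3333
SD = 23.5207
CV = (23.5207/66.3333)*100 = 35.4583%

CV = 35.4583%


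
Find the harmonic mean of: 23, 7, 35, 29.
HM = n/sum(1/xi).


Sum of reciprocals = 1/23 + 1/7 + 1/35 + 1/29 = 0.249390
HM = 4/0.249390 = 16.0392

HM = 16.0392


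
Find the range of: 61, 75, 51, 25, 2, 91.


Max = 91, Min = 2
Range = 91 - 2 = 89

Range = 89


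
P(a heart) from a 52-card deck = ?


13 hearts in 52 cards
P = 13/52 = 0.2500

P = 0.2500


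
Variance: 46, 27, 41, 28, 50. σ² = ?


Mean = 38.4000
Squared deviations: 57.7600, 129.9600, 6.7600, 108.1600, 134.5600
Sum = 437.2000
Variance = 437.2000/5 = 87.4400

Variance = 87.4400


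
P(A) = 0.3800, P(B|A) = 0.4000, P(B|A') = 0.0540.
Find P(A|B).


P(B) = P(B|A)*P(A) + P(B|A')*P(A')
= 0.4000*0.3800 + 0.0540*0.6200
= 0.152000 + 0.033480 = 0.185480
P(A|B) = 0.152000/0.185480 = 0.8195

P(A|B) = 0.8195


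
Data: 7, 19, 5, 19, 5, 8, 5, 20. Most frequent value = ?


Frequencies: 5:3, 7:1, 8:1, 19:2, 20:1
Max frequency = 3
Mode = 5

Mode = 5


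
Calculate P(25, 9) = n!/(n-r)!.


P(25,9) = 25!/16!
= 15511210043330985984000000/20922789888000
= 741354768000

P(25,9) = 741354768000


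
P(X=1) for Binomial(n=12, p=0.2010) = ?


C(12,1) = 12
p^1 = 0.201000
(1-p)^11 = 0.084726
P = 12 * 0.201000 * 0.084726 = 0.2044

P(X=1) = 0.2044


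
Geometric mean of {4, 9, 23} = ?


Product = 4 × 9 × 23 = 828
GM = 828^(1/3) = 9.3902

GM = 9.3902


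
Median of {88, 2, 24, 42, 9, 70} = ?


Sorted: 2, 9, 24, 42, 70, 88
n = 6 (even)
Middle values: 24 and 42
Median = (24+42)/2 = 33.0000

Median = 33.0000


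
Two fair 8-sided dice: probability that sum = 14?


Total outcomes = 8×8 = 64
Favorable (sum = 14): 3
P = 3/64 = 0.0469

P = 0.0469


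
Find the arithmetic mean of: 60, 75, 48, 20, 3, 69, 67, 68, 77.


Sum = 60 + 75 + 48 + 20 + 3 + 69 + 67 + 68 + 77 = 487
n = 9
Mean = 487/9 = 54.1111

Mean = 54.1111


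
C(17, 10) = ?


C(17,10) = 17!/(10! × 7!)
= 355687428096000/(3628800 × 5040)
= 19448

C(17,10) = 19448


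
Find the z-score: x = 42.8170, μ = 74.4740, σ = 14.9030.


z = (42.8170 - 74.4740)/14.9030
= -31.6570/14.9030
= -2.1242

z = -2.1242


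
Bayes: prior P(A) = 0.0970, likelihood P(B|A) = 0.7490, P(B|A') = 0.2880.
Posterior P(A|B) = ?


P(B) = P(B|A)*P(A) + P(B|A')*P(A')
= 0.7490*0.0970 + 0.2880*0.9030
= 0.072653 + 0.260064 = 0.332717
P(A|B) = 0.072653/0.332717 = 0.2184

P(A|B) = 0.2184


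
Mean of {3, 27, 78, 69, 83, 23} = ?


Sum = 3 + 27 + 78 + 69 + 83 + 23 = 283
n = 6
Mean = 283/6 = 47.1667

Mean = 47.1667


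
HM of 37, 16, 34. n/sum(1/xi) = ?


Sum of reciprocals = 1/37 + 1/16 + 1/34 = 0.118939
HM = 3/0.118939 = 25.2231

HM = 25.2231


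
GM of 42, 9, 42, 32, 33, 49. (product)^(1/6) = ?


Product = 42 × 9 × 42 × 32 × 33 × 49 = 821487744
GM = 821487744^(1/6) = 30.6032

GM = 30.6032


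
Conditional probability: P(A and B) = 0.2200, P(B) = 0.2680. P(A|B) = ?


P(A|B) = 0.2200/0.2680 = 0.8209

P(A|B) = 0.8209


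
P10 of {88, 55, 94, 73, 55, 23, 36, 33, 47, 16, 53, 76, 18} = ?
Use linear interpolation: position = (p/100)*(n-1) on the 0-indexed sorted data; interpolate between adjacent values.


Sorted: 16, 18, 23, 33, 36, 47, 53, 55, 55, 73, 76, 88, 94
n = 13
Index = 10/100 * 12 = 1.2000
Lower = data[1] = 18, Upper = data[2] = 23
P10 = 18 + 0.2000*(5) = 19.0000

P10 = 19.0000


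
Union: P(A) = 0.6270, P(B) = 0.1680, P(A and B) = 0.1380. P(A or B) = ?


P(A∪B) = 0.6270 + 0.1680 - 0.1380
= 0.7950 - 0.1380
= 0.6570

P(A∪B) = 0.6570


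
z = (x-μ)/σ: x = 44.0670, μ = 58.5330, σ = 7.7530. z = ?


z = (44.0670 - 58.5330)/7.7530
= -14.4660/7.7530
= -1.8659

z = -1.8659


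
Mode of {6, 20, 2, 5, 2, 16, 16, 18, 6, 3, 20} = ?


Frequencies: 2:2, 3:1, 5:1, 6:2, 16:2, 18:1, 20:2
Max frequency = 2
Mode = 2, 6, 16, 20

Mode = 2, 6, 16, 20


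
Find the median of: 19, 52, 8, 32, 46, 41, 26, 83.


Sorted: 8, 19, 26, 32, 41, 46, 52, 83
n = 8 (even)
Middle values: 32 and 41
Median = (32+41)/2 = 36.5000

Median = 36.5000


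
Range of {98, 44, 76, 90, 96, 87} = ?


Max = 98, Min = 44
Range = 98 - 44 = 54

Range = 54


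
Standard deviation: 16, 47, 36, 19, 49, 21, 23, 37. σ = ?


Mean = 31.0000
Variance = 146.7500
SD = sqrt(146.7500) = 12.1140

SD = 12.1140


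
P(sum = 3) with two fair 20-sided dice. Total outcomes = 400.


Total outcomes = 20×20 = 400
Favorable (sum = 3): 2
P = 2/400 = 0.0050

P = 0.0050


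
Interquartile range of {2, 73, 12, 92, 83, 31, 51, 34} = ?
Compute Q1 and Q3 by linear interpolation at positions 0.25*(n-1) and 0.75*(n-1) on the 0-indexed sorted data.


Sorted: 2, 12, 31, 34, 51, 73, 83, 92
Q1 (25th %ile) = 26.2500
Q3 (75th %ile) = 75.5000
IQR = 75.5000 - 26.2500 = 49.2500

IQR = 49.2500


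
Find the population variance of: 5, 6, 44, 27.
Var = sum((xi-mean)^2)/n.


Mean = 20.5000
Squared deviations: 240.2500, 210.2500, 552.2500, 42.2500
Sum = 1045.0000
Variance = 1045.0000/4 = 261.2500

Variance = 261.2500


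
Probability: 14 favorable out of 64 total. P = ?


P = 14/64 = 0.2188

P = 0.2188


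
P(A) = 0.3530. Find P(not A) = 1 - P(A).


P(not A) = 1 - 0.3530 = 0.6470

P(not A) = 0.6470


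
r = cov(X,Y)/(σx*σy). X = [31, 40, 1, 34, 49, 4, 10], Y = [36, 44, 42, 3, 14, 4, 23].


Mean X = 24.1429, Mean Y = 23.7143
SD X = 17.545277, SD Y = 16.077618
Cov = -7.959184
r = -7.959184/(17.545277*16.077618) = -0.0282

r = -0.0282


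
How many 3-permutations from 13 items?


P(13,3) = 13!/10!
= 6227020800/3628800
= 1716

P(13,3) = 1716


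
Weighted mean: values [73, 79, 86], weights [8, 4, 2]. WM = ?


Numerator = 73*8 + 79*4 + 86*2 = 1072
Denominator = 8 + 4 + 2 = 14
WM = 1072/14 = 76.5714

WM = 76.5714


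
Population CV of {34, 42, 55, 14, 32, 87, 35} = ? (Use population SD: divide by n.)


Mean = 42.7143
SD = 21.3389
CV = (21.3389/42.7143)*100 = 49.9572%

CV = 49.9572%


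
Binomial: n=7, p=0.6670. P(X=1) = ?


C(7,1) = 7
p^1 = 0.667000
(1-p)^6 = 0.001364
P = 7 * 0.667000 * 0.001364 = 0.0064

P(X=1) = 0.0064


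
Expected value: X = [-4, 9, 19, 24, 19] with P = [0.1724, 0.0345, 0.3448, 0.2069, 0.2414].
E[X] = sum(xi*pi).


E[X] = -4*0.1724 + 9*0.0345 + 19*0.3448 + 24*0.2069 + 19*0.2414
= -0.6896 + 0.3105 + 6.5512 + 4.9656 + 4.5866
= 15.7243

E[X] = 15.7243


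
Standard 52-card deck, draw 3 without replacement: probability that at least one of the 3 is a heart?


P(at least one) = 1 - P(none)
P(none) = (39/52) × (38/51) × (37/50) = 0.413529
P(at least one) = 1 - 0.413529 = 0.5865

P = 0.5865


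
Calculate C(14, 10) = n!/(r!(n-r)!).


C(14,10) = 14!/(10! × 4!)
= 87178291200/(3628800 × 24)
= 1001

C(14,10) = 1001


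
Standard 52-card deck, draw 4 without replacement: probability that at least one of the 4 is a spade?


P(at least one) = 1 - P(none)
P(none) = (39/52) × (38/51) × (37/50) × (36/49) = 0.303818
P(at least one) = 1 - 0.303818 = 0.6962

P = 0.6962


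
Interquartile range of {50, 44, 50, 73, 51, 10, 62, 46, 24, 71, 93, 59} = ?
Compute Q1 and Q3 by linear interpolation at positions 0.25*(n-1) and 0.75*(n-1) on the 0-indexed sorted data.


Sorted: 10, 24, 44, 46, 50, 50, 51, 59, 62, 71, 73, 93
Q1 (25th %ile) = 45.5000
Q3 (75th %ile) = 64.2500
IQR = 64.2500 - 45.5000 = 18.7500

IQR = 18.7500


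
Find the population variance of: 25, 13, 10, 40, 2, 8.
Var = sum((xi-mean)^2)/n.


Mean = 16.3333
Squared deviations: 75.1111, 11.1111, 40.1111, 560.1111, 205.4444, 69.4444
Sum = 961.3333
Variance = 961.3333/6 = 160.2222

Variance = 160.2222


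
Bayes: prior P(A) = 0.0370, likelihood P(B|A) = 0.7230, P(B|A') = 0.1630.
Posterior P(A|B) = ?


P(B) = P(B|A)*P(A) + P(B|A')*P(A')
= 0.7230*0.0370 + 0.1630*0.9630
= 0.026751 + 0.156969 = 0.183720
P(A|B) = 0.026751/0.183720 = 0.1456

P(A|B) = 0.1456


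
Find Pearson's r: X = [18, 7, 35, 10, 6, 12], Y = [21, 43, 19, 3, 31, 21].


Mean X = 14.6667, Mean Y = 23.0000
SD X = 9.893881, SD Y = 12.165525
Cov = -35.333333
r = -35.333333/(9.893881*12.165525) = -0.2936

r = -0.2936


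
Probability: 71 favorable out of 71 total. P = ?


P = 71/71 = 1.0000

P = 1.0000


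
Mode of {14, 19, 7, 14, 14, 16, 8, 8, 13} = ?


Frequencies: 7:1, 8:2, 13:1, 14:3, 16:1, 19:1
Max frequency = 3
Mode = 14

Mode = 14


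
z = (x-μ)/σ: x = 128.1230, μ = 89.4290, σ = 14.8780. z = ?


z = (128.1230 - 89.4290)/14.8780
= 38.6940/14.8780
= 2.6008

z = 2.6008


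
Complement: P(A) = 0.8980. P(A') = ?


P(not A) = 1 - 0.8980 = 0.1020

P(not A) = 0.1020


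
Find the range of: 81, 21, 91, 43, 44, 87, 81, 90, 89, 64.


Max = 91, Min = 21
Range = 91 - 21 = 70

Range = 70


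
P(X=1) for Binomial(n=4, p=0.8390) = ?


C(4,1) = 4
p^1 = 0.839000
(1-p)^3 = 0.004173
P = 4 * 0.839000 * 0.004173 = 0.0140

P(X=1) = 0.0140


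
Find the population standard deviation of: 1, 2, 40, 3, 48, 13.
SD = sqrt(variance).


Mean = 17.8333
Variance = 363.1389
SD = sqrt(363.1389) = 19.0562

SD = 19.0562


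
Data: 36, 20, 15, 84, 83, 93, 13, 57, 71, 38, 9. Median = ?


Sorted: 9, 13, 15, 20, 36, 38, 57, 71, 83, 84, 93
n = 11 (odd)
Middle value = 38

Median = 38


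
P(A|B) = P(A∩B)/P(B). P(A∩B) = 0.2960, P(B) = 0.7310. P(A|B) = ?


P(A|B) = 0.2960/0.7310 = 0.4049

P(A|B) = 0.4049


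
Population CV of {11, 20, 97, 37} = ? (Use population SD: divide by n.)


Mean = 41.2500
SD = 33.5140
CV = (33.5140/41.2500)*100 = 81.2460%

CV = 81.2460%


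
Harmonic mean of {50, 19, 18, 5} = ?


Sum of reciprocals = 1/50 + 1/19 + 1/18 + 1/5 = 0.328187
HM = 4/0.328187 = 12.1882

HM = 12.1882


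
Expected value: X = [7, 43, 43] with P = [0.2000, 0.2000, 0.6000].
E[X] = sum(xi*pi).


E[X] = 7*0.2000 + 43*0.2000 + 43*0.6000
= 1.4000 + 8.6000 + 25.8000
= 35.8000

E[X] = 35.8000


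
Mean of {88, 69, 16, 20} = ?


Sum = 88 + 69 + 16 + 20 = 193
n = 4
Mean = 193/4 = 48.2500

Mean = 48.2500


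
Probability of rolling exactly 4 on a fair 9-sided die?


Favorable outcomes (roll = 4): 1
Total outcomes = 9
P = 1/9 = 0.1111

P = 0.1111


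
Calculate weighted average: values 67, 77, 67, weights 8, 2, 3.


Numerator = 67*8 + 77*2 + 67*3 = 891
Denominator = 8 + 2 + 3 = 13
WM = 891/13 = 68.5385

WM = 68.5385


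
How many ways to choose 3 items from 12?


C(12,3) = 12!/(3! × 9!)
= 479001600/(6 × 362880)
= 220

C(12,3) = 220


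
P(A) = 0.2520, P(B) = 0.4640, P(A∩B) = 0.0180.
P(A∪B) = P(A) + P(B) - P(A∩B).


P(A∪B) = 0.2520 + 0.4640 - 0.0180
= 0.7160 - 0.0180
= 0.6980

P(A∪B) = 0.6980


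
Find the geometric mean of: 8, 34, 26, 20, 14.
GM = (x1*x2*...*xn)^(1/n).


Product = 8 × 34 × 26 × 20 × 14 = 1980160
GM = 1980160^(1/5) = 18.1694

GM = 18.1694


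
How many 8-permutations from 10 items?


P(10,8) = 10!/2!
= 3628800/2
= 1814400

P(10,8) = 1814400


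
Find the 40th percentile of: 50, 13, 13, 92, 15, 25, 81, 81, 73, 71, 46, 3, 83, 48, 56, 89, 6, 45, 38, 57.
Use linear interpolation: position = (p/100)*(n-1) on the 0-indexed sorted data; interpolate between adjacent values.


Sorted: 3, 6, 13, 13, 15, 25, 38, 45, 46, 48, 50, 56, 57, 71, 73, 81, 81, 83, 89, 92
n = 20
Index = 40/100 * 19 = 7.6000
Lower = data[7] = 45, Upper = data[8] = 46
P40 = 45 + 0.6000*(1) = 45.6000

P40 = 45.6000


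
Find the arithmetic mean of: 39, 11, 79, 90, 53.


Sum = 39 + 11 + 79 + 90 + 53 = 272
n = 5
Mean = 272/5 = 54.4000

Mean = 54.4000


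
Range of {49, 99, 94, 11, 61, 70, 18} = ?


Max = 99, Min = 11
Range = 99 - 11 = 88

Range = 88


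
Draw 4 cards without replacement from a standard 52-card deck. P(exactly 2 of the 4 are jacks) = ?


Hypergeometric: P(X=2) = C(4,2)·C(48,2) / C(52,4)
= 6 × 1128 / 270725
= 6768/270725 = 0.0250

P = 0.0250


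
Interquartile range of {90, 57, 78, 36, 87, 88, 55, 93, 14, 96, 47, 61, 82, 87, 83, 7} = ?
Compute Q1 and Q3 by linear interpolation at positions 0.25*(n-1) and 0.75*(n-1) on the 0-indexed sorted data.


Sorted: 7, 14, 36, 47, 55, 57, 61, 78, 82, 83, 87, 87, 88, 90, 93, 96
Q1 (25th %ile) = 53.0000
Q3 (75th %ile) = 87.2500
IQR = 87.2500 - 53.0000 = 34.2500

IQR = 34.2500


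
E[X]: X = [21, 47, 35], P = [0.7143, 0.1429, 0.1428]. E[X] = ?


E[X] = 21*0.7143 + 47*0.1429 + 35*0.1428
= 15.0003 + 6.7163 + 4.9980
= 26.7146

E[X] = 26.7146


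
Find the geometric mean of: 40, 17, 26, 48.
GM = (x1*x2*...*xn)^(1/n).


Product = 40 × 17 × 26 × 48 = 848640
GM = 848640^(1/4) = 30.3515

GM = 30.3515


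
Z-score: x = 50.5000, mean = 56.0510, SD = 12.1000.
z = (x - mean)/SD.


z = (50.5000 - 56.0510)/12.1000
= -5.5510/12.1000
= -0.4588

z = -0.4588


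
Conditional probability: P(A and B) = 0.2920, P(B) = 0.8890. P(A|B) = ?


P(A|B) = 0.2920/0.8890 = 0.3285

P(A|B) = 0.3285


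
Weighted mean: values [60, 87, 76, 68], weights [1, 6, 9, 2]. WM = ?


Numerator = 60*1 + 87*6 + 76*9 + 68*2 = 1402
Denominator = 1 + 6 + 9 + 2 = 18
WM = 1402/18 = 77.8889

WM = 77.8889


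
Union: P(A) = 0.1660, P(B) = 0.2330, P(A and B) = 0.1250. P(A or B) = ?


P(A∪B) = 0.1660 + 0.2330 - 0.1250
= 0.3990 - 0.1250
= 0.2740

P(A∪B) = 0.2740


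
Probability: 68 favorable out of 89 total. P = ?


P = 68/89 = 0.7640

P = 0.7640


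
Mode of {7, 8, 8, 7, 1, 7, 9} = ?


Frequencies: 1:1, 7:3, 8:2, 9:1
Max frequency = 3
Mode = 7

Mode = 7


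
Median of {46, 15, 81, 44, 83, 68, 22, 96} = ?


Sorted: 15, 22, 44, 46, 68, 81, 83, 96
n = 8 (even)
Middle values: 46 and 68
Median = (46+68)/2 = 57.0000

Median = 57.0000


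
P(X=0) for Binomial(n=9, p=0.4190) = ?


C(9,0) = 1
p^0 = 1.000000
(1-p)^9 = 0.007544
P = 1 * 1.000000 * 0.007544 = 0.0075

P(X=0) = 0.0075


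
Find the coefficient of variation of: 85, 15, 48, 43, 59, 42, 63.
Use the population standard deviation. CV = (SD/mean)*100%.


Mean = 50.7143
SD = 20.0479
CV = (20.0479/50.7143)*100 = 39.5311%

CV = 39.5311%


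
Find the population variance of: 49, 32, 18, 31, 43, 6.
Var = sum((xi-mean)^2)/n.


Mean = 29.8333
Squared deviations: 367.3611, 4.6944, 140.0278, 1.3611, 173.3611, 568.0278
Sum = 1254.8333
Variance = 1254.8333/6 = 209.1389

Variance = 209.1389


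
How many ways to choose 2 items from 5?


C(5,2) = 5!/(2! × 3!)
= 120/(2 × 6)
= 10

C(5,2) = 10


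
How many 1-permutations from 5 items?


P(5,1) = 5!/4!
= 120/24
= 5

P(5,1) = 5


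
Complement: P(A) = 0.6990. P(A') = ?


P(not A) = 1 - 0.6990 = 0.3010

P(not A) = 0.3010


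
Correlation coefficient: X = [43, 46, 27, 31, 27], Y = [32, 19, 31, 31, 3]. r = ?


Mean X = 34.8000, Mean Y = 23.2000
SD X = 8.109254, SD Y = 11.178551
Cov = 18.440000
r = 18.440000/(8.109254*11.178551) = 0.2034

r = 0.2034
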